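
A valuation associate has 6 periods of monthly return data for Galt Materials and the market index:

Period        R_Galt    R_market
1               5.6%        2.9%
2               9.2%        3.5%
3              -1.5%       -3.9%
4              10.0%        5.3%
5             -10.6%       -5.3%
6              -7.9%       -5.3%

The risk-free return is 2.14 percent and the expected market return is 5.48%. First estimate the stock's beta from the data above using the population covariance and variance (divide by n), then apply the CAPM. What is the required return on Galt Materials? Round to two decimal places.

7.97%

Mean R_i = (5.6 + 9.2 − 1.5 + 10.0 − 10.6 − 7.9) / 6 = 0.8000%
Mean R_m = (2.9 + 3.5 − 3.9 + 5.3 − 5.3 − 5.3) / 6 = -0.4667%
Σ(R_i − R̄_i)(R_m − R̄_m) = 207.5800  ⇒  Cov = 207.5800 / 6 = 34.5967
Σ(R_m − R̄_m)² = 118.8333  ⇒  Var(R_m) = 118.8333 / 6 = 19.8056
β = Cov / Var(R_m) = 34.5967 / 19.8056 = 1.7468
MRP = 5.48% − 2.14% = 3.34%
E(R) = R_f + β × MRP = 2.14% + 1.7468 × 3.34% = 7.97%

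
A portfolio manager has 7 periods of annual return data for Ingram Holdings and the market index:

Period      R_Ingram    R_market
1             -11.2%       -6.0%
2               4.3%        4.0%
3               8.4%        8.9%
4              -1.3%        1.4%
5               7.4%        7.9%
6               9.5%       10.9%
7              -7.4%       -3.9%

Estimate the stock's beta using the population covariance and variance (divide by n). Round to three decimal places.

Mean R_i = (-11.2 + 4.3 + 8.4 − 1.3 + 7.4 + 9.5 − 7.4) / 7 = 1.3857%
Mean R_m = (-6.0 + 4.0 + 8.9 + 1.4 + 7.9 + 10.9 − 3.9) / 7 = 3.3143%
Σ(R_i − R̄_i)(R_m − R̄_m) = 316.0614  ⇒  Cov = 316.0614 / 7 = 45.1516
Σ(R_m − R̄_m)² = 252.7086  ⇒  Var(R_m) = 252.7086 / 7 = 36.1012
β = Cov / Var(R_m) = 45.1516 / 36.1012 = 1.2507

1.251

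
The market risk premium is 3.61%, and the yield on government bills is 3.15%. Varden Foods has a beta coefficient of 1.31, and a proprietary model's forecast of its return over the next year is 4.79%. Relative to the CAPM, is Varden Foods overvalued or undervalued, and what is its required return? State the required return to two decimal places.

Required return = R_f + β·MRP = 3.15% + 1.31 × 3.61% = 7.88%
Forecast 4.79% < required 7.88% → the stock plots below the SML → overvalued.

Overvalued; required return 7.88%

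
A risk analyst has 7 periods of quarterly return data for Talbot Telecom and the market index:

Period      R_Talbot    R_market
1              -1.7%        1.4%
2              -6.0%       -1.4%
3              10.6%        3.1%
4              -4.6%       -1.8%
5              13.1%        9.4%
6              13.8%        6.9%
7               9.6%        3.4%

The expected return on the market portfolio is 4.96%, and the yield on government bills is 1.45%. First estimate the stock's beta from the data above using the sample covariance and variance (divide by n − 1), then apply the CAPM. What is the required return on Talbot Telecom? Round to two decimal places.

8.16%

Mean R_i = (-1.7 − 6.0 + 10.6 − 4.6 + 13.1 + 13.8 + 9.6) / 7 = 4.9714%
Mean R_m = (1.4 − 1.4 + 3.1 − 1.8 + 9.4 + 6.9 + 3.4) / 7 = 3.0000%
Σ(R_i − R̄_i)(R_m − R̄_m) = 193.7600  ⇒  Cov = 193.7600 / 6 = 32.2933
Σ(R_m − R̄_m)² = 101.3000  ⇒  Var(R_m) = 101.3000 / 6 = 16.8833
β = Cov / Var(R_m) = 32.2933 / 16.8833 = 1.9127
MRP = 4.96% − 1.45% = 3.51%
E(R) = R_f + β × MRP = 1.45% + 1.9127 × 3.51% = 8.16%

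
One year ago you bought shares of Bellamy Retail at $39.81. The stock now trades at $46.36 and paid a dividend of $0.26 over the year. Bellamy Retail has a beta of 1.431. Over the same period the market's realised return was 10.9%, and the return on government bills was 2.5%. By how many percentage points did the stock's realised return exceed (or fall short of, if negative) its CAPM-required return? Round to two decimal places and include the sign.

Realised HPR = (P1 + D1 − P0) / P0 = (46.36 + 0.26 − 39.81) / 39.81 = 6.81 / 39.81 = 17.1063%
MRP = 10.9% − 2.5% = 8.40%
CAPM required = R_f + β·MRP = 2.5% + 1.431 × 8.4% = 14.5204%
α = realised − required = 17.1063% − 14.5204% = +2.59%

+2.59%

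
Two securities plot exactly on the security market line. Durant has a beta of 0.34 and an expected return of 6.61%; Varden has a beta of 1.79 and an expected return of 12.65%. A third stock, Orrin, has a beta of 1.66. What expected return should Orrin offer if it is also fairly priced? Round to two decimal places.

MRP (SML slope) = (12.65% − 6.61%) / (1.79 − 0.34) = 6.04% / 1.45 = 4.1655%
R_f (intercept) = 6.61% − 0.34 × 4.1655% = 5.1937%
E(R_Orrin) = R_f + β × MRP = 5.1937% + 1.66 × 4.1655% = 12.11%

12.11%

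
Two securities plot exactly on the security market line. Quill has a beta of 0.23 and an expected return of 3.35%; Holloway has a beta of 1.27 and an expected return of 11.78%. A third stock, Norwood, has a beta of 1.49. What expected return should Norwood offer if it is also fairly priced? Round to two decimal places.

13.56%

MRP (SML slope) = (11.78% − 3.35%) / (1.27 − 0.23) = 8.43% / 1.04 = 8.1058%
R_f (intercept) = 3.35% − 0.23 × 8.1058% = 1.4857%
E(R_Norwood) = R_f + β × MRP = 1.4857% + 1.49 × 8.1058% = 13.56%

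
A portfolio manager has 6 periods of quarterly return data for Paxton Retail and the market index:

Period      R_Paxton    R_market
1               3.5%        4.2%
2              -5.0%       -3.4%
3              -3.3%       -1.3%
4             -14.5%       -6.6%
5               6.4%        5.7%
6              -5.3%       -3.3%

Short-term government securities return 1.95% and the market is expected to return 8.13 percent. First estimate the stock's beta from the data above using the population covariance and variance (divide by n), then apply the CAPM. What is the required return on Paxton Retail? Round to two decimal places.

11.23%

Mean R_i = (3.5 − 5.0 − 3.3 − 14.5 + 6.4 − 5.3) / 6 = -3.0333%
Mean R_m = (4.2 − 3.4 − 1.3 − 6.6 + 5.7 − 3.3) / 6 = -0.7833%
Σ(R_i − R̄_i)(R_m − R̄_m) = 171.4033  ⇒  Cov = 171.4033 / 6 = 28.5672
Σ(R_m − R̄_m)² = 114.1483  ⇒  Var(R_m) = 114.1483 / 6 = 19.0247
β = Cov / Var(R_m) = 28.5672 / 19.0247 = 1.5016
MRP = 8.13% − 1.95% = 6.18%
E(R) = R_f + β × MRP = 1.95% + 1.5016 × 6.18% = 11.23%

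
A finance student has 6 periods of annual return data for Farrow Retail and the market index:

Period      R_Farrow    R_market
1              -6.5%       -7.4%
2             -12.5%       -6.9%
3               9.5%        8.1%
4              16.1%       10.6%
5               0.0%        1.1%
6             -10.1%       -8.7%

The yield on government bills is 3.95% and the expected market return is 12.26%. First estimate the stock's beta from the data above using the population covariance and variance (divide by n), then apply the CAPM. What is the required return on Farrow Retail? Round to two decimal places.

14.89%

Mean R_i = (-6.5 − 12.5 + 9.5 + 16.1 + 0.0 − 10.1) / 6 = -0.5833%
Mean R_m = (-7.4 − 6.9 + 8.1 + 10.6 + 1.1 − 8.7) / 6 = -0.5333%
Σ(R_i − R̄_i)(R_m − R̄_m) = 467.9633  ⇒  Cov = 467.9633 / 6 = 77.9939
Σ(R_m − R̄_m)² = 355.5333  ⇒  Var(R_m) = 355.5333 / 6 = 59.2556
β = Cov / Var(R_m) = 77.9939 / 59.2556 = 1.3162
MRP = 12.26% − 3.95% = 8.31%
E(R) = R_f + β × MRP = 3.95% + 1.3162 × 8.31% = 14.89%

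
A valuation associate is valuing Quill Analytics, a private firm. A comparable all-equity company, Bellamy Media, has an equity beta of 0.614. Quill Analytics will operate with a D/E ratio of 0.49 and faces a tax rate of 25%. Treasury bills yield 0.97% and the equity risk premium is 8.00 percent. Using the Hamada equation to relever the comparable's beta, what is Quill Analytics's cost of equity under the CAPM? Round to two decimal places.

7.69%

β_L = β_U × [1 + (1 − t)(D/E)] = 0.614 × [1 + (1 − 0.25) × 0.49]
    = 0.614 × [1 + 0.75 × 0.49] = 0.614 × 1.3675 = 0.8396
E(R) = R_f + β_L × MRP = 0.97% + 0.8396 × 8.00% = 7.69%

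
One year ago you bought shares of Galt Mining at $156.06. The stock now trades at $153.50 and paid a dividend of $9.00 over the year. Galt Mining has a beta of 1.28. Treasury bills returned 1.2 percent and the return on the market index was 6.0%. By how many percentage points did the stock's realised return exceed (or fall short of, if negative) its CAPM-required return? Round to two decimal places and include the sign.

-3.22%

Realised HPR = (P1 + D1 − P0) / P0 = (153.50 + 9.00 − 156.06) / 156.06 = 6.44 / 156.06 = 4.1266%
MRP = 6.0% − 1.2% = 4.80%
CAPM required = R_f + β·MRP = 1.2% + 1.28 × 4.8% = 7.3440%
α = realised − required = 4.1266% − 7.3440% = -3.22%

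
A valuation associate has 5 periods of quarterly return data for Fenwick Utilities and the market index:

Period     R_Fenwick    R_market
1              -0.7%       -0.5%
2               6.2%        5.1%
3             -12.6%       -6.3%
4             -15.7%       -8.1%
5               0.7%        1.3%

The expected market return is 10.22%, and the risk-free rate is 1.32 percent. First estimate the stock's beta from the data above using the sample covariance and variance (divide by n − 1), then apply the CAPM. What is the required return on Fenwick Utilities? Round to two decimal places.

16.44%

Mean R_i = (-0.7 + 6.2 − 12.6 − 15.7 + 0.7) / 5 = -4.4200%
Mean R_m = (-0.5 + 5.1 − 6.3 − 8.1 + 1.3) / 5 = -1.7000%
Σ(R_i − R̄_i)(R_m − R̄_m) = 201.8600  ⇒  Cov = 201.8600 / 4 = 50.4650
Σ(R_m − R̄_m)² = 118.8000  ⇒  Var(R_m) = 118.8000 / 4 = 29.7000
β = Cov / Var(R_m) = 50.4650 / 29.7000 = 1.6992
MRP = 10.22% − 1.32% = 8.90%
E(R) = R_f + β × MRP = 1.32% + 1.6992 × 8.90% = 16.44%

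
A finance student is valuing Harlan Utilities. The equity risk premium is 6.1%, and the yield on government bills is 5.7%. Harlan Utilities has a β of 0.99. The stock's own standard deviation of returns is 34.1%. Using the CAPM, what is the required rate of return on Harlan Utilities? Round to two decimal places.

11.74%

E(R) = R_f + β × MRP = 5.7% + 0.99 × 6.1% = 11.74%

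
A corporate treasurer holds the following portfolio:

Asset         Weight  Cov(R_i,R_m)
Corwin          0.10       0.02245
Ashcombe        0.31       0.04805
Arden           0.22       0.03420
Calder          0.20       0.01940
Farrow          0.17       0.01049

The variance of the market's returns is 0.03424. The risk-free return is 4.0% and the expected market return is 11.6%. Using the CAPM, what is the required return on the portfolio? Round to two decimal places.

β_Corwin = 0.02245 / 0.03424 = 0.6557
β_Ashcombe = 0.04805 / 0.03424 = 1.4033
β_Arden = 0.03420 / 0.03424 = 0.9988
β_Calder = 0.01940 / 0.03424 = 0.5666
β_Farrow = 0.01049 / 0.03424 = 0.3064
β_P = Σ w_i β_i = 0.10×0.6557 + 0.31×1.4033 + 0.22×0.9988 + 0.20×0.5666 + 0.17×0.3064 = 0.8857
MRP = 11.6% − 4.0% = 7.60%
E(R_P) = R_f + β_P × MRP = 4.0% + 0.8857 × 7.6% = 10.73%

10.73%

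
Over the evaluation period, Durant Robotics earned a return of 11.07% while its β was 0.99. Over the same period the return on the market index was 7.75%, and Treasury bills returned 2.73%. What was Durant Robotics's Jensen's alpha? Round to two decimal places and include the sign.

Market excess return = 7.75% − 2.73% = 5.02%
CAPM benchmark = R_f + β(R_m − R_f) = 2.73% + 0.99 × 5.02% = 7.6998%
α = actual − benchmark = 11.07% − 7.6998% = +3.37%

+3.37%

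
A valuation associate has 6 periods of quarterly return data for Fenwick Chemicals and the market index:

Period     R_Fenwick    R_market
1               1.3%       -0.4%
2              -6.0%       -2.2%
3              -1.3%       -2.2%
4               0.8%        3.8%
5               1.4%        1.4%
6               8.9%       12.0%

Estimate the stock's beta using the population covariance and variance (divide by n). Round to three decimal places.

0.808

Mean R_i = (1.3 − 6.0 − 1.3 + 0.8 + 1.4 + 8.9) / 6 = 0.8500%
Mean R_m = (-0.4 − 2.2 − 2.2 + 3.8 + 1.4 + 12.0) / 6 = 2.0667%
Σ(R_i − R̄_i)(R_m − R̄_m) = 116.8000  ⇒  Cov = 116.8000 / 6 = 19.4667
Σ(R_m − R̄_m)² = 144.6133  ⇒  Var(R_m) = 144.6133 / 6 = 24.1022
β = Cov / Var(R_m) = 19.4667 / 24.1022 = 0.8077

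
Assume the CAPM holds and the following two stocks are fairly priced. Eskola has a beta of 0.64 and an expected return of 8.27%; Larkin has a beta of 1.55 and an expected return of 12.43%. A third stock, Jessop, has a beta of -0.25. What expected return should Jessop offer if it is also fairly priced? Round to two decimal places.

4.20%

MRP (SML slope) = (12.43% − 8.27%) / (1.55 − 0.64) = 4.16% / 0.91 = 4.5714%
R_f (intercept) = 8.27% − 0.64 × 4.5714% = 5.3443%
E(R_Jessop) = R_f + β × MRP = 5.3443% + -0.25 × 4.5714% = 4.20%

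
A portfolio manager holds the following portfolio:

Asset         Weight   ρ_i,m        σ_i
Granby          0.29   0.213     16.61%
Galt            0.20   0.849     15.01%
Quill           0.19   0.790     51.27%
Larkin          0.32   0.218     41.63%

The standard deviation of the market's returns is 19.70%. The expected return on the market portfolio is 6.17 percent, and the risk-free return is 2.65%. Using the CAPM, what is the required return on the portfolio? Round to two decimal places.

β_Granby = 0.213 × 16.61% / 19.70% = 0.1796
β_Galt = 0.849 × 15.01% / 19.70% = 0.6469
β_Quill = 0.790 × 51.27% / 19.70% = 2.0560
β_Larkin = 0.218 × 41.63% / 19.70% = 0.4607
β_P = Σ w_i β_i = 0.29×0.1796 + 0.20×0.6469 + 0.19×2.0560 + 0.32×0.4607 = 0.7195
MRP = 6.17% − 2.65% = 3.52%
E(R_P) = R_f + β_P × MRP = 2.65% + 0.7195 × 3.52% = 5.18%

5.18%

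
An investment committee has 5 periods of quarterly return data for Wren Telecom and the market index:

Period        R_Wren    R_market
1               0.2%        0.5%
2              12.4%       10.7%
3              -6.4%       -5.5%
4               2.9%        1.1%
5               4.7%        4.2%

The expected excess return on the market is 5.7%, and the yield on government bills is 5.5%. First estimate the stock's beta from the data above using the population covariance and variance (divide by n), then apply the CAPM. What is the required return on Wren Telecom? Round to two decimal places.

12.05%

Mean R_i = (0.2 + 12.4 − 6.4 + 2.9 + 4.7) / 5 = 2.7600%
Mean R_m = (0.5 + 10.7 − 5.5 + 1.1 + 4.2) / 5 = 2.2000%
Σ(R_i − R̄_i)(R_m − R̄_m) = 160.5500  ⇒  Cov = 160.5500 / 5 = 32.1100
Σ(R_m − R̄_m)² = 139.6400  ⇒  Var(R_m) = 139.6400 / 5 = 27.9280
β = Cov / Var(R_m) = 32.1100 / 27.9280 = 1.1497
E(R) = R_f + β × MRP = 5.5% + 1.1497 × 5.7% = 12.05%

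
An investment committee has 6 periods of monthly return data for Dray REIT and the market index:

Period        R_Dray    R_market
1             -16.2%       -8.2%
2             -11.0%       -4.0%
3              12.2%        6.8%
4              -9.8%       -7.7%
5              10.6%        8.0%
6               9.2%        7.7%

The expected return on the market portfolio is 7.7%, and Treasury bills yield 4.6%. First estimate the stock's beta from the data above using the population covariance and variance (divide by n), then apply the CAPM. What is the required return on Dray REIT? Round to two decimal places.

9.52%

Mean R_i = (-16.2 − 11.0 + 12.2 − 9.8 + 10.6 + 9.2) / 6 = -0.8333%
Mean R_m = (-8.2 − 4.0 + 6.8 − 7.7 + 8.0 + 7.7) / 6 = 0.4333%
Σ(R_i − R̄_i)(R_m − R̄_m) = 493.0667  ⇒  Cov = 493.0667 / 6 = 82.1778
Σ(R_m − R̄_m)² = 310.9333  ⇒  Var(R_m) = 310.9333 / 6 = 51.8222
β = Cov / Var(R_m) = 82.1778 / 51.8222 = 1.5858
MRP = 7.7% − 4.6% = 3.10%
E(R) = R_f + β × MRP = 4.6% + 1.5858 × 3.1% = 9.52%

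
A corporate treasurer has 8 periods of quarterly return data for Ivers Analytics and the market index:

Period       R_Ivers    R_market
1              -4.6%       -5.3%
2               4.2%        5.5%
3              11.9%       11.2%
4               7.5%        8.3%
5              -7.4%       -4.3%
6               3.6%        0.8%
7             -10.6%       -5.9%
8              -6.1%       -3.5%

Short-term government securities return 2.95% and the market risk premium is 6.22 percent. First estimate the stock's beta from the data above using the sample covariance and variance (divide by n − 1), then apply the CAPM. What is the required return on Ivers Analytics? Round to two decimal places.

10.16%

Mean R_i = (-4.6 + 4.2 + 11.9 + 7.5 − 7.4 + 3.6 − 10.6 − 6.1) / 8 = -0.1875%
Mean R_m = (-5.3 + 5.5 + 11.2 + 8.3 − 4.3 + 0.8 − 5.9 − 3.5) / 8 = 0.8500%
Σ(R_i − R̄_i)(R_m − R̄_m) = 362.8750  ⇒  Cov = 362.8750 / 7 = 51.8393
Σ(R_m − R̄_m)² = 313.0800  ⇒  Var(R_m) = 313.0800 / 7 = 44.7257
β = Cov / Var(R_m) = 51.8393 / 44.7257 = 1.1590
E(R) = R_f + β × MRP = 2.95% + 1.1590 × 6.22% = 10.16%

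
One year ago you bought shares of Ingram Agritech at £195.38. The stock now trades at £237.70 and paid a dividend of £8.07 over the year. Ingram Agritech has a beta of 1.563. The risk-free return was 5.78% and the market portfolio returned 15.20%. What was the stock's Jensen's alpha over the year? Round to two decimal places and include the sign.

Realised HPR = (P1 + D1 − P0) / P0 = (237.70 + 8.07 − 195.38) / 195.38 = 50.39 / 195.38 = 25.7908%
MRP = 15.20% − 5.78% = 9.42%
CAPM required = R_f + β·MRP = 5.78% + 1.563 × 9.42% = 20.50346%
α = realised − required = 25.7908% − 20.50346% = +5.29%

+5.29%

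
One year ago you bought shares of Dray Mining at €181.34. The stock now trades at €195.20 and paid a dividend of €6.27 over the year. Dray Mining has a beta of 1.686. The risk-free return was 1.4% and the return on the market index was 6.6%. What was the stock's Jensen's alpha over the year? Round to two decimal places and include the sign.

Realised HPR = (P1 + D1 − P0) / P0 = (195.20 + 6.27 − 181.34) / 181.34 = 20.13 / 181.34 = 11.1007%
MRP = 6.6% − 1.4% = 5.20%
CAPM required = R_f + β·MRP = 1.4% + 1.686 × 5.2% = 10.1672%
α = realised − required = 11.1007% − 10.1672% = +0.93%

+0.93%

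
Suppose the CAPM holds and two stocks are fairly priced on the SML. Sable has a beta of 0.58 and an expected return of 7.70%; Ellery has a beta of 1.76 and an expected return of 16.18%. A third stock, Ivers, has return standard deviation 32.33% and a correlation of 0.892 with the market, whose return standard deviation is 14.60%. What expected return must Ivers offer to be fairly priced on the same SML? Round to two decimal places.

MRP = (16.18% − 7.70%) / (1.76 − 0.58) = 7.1864%
R_f = 7.70% − 0.58 × 7.1864% = 3.5319%
β_Ivers = ρ·σ_i/σ_m = 0.892 × 32.33 / 14.60 = 1.9752
E(R_Ivers) = R_f + β × MRP = 3.5319% + 1.9752 × 7.1864% = 17.73%

17.73%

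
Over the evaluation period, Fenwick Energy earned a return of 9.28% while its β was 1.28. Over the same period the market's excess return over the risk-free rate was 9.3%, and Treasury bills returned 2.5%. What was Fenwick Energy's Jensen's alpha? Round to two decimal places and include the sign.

CAPM benchmark = R_f + β(R_m − R_f) = 2.5% + 1.28 × 9.3% = 14.4040%
α = actual − benchmark = 9.28% − 14.4040% = -5.12%

-5.12%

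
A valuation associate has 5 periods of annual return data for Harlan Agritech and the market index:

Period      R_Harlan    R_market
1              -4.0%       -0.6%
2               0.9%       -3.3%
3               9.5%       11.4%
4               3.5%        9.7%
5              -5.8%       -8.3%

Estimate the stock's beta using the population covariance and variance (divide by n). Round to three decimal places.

Mean R_i = (-4.0 + 0.9 + 9.5 + 3.5 − 5.8) / 5 = 0.8200%
Mean R_m = (-0.6 − 3.3 + 11.4 + 9.7 − 8.3) / 5 = 1.7800%
Σ(R_i − R̄_i)(R_m − R̄_m) = 182.5220  ⇒  Cov = 182.5220 / 5 = 36.5044
Σ(R_m − R̄_m)² = 288.3480  ⇒  Var(R_m) = 288.3480 / 5 = 57.6696
β = Cov / Var(R_m) = 36.5044 / 57.6696 = 0.6330

0.633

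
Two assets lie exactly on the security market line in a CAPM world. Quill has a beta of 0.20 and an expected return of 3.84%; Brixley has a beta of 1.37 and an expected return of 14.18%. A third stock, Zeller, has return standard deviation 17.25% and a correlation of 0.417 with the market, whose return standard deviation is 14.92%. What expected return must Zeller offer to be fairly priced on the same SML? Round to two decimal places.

6.33%

MRP = (14.18% − 3.84%) / (1.37 − 0.20) = 8.8376%
R_f = 3.84% − 0.20 × 8.8376% = 2.0725%
β_Zeller = ρ·σ_i/σ_m = 0.417 × 17.25 / 14.92 = 0.4821
E(R_Zeller) = R_f + β × MRP = 2.0725% + 0.4821 × 8.8376% = 6.33%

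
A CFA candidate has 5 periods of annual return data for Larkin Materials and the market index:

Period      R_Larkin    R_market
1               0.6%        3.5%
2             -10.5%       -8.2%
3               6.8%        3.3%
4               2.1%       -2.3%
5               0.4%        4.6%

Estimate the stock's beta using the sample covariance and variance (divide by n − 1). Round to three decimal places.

0.924

Mean R_i = (0.6 − 10.5 + 6.8 + 2.1 + 0.4) / 5 = -0.1200%
Mean R_m = (3.5 − 8.2 + 3.3 − 2.3 + 4.6) / 5 = 0.1800%
Σ(R_i − R̄_i)(R_m − R̄_m) = 107.7580  ⇒  Cov = 107.7580 / 4 = 26.9395
Σ(R_m − R̄_m)² = 116.6680  ⇒  Var(R_m) = 116.6680 / 4 = 29.1670
β = Cov / Var(R_m) = 26.9395 / 29.1670 = 0.9236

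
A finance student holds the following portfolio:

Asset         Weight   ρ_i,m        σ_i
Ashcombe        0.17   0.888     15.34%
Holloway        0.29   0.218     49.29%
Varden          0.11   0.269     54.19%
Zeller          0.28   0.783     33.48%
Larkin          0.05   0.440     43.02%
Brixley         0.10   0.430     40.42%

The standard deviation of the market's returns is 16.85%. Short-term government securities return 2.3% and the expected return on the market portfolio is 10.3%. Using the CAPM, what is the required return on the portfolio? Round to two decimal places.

10.40%

β_Ashcombe = 0.888 × 15.34% / 16.85% = 0.8084
β_Holloway = 0.218 × 49.29% / 16.85% = 0.6377
β_Varden = 0.269 × 54.19% / 16.85% = 0.8651
β_Zeller = 0.783 × 33.48% / 16.85% = 1.5558
β_Larkin = 0.440 × 43.02% / 16.85% = 1.1234
β_Brixley = 0.430 × 40.42% / 16.85% = 1.0315
β_P = Σ w_i β_i = 0.17×0.8084 + 0.29×0.6377 + 0.11×0.8651 + 0.28×1.5558 + 0.05×1.1234 + 0.10×1.0315 = 1.0125
MRP = 10.3% − 2.3% = 8.00%
E(R_P) = R_f + β_P × MRP = 2.3% + 1.0125 × 8.0% = 10.40%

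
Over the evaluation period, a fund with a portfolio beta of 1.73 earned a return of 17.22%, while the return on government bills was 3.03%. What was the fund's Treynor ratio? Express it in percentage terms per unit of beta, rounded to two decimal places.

Treynor = (R_P − R_f) / β_P = (17.22% − 3.03%) / 1.7300 = 14.19% / 1.7300 = 8.20%

8.20%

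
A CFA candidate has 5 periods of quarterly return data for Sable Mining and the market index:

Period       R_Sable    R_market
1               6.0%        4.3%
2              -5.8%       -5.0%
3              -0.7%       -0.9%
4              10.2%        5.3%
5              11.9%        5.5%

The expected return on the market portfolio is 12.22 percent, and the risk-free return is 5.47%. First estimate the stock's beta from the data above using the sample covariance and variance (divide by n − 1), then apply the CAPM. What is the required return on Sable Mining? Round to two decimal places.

Mean R_i = (6.0 − 5.8 − 0.7 + 10.2 + 11.9) / 5 = 4.3200%
Mean R_m = (4.3 − 5.0 − 0.9 + 5.3 + 5.5) / 5 = 1.8400%
Σ(R_i − R̄_i)(R_m − R̄_m) = 135.1960  ⇒  Cov = 135.1960 / 4 = 33.7990
Σ(R_m − R̄_m)² = 85.7120  ⇒  Var(R_m) = 85.7120 / 4 = 21.4280
β = Cov / Var(R_m) = 33.7990 / 21.4280 = 1.5773
MRP = 12.22% − 5.47% = 6.75%
E(R) = R_f + β × MRP = 5.47% + 1.5773 × 6.75% = 16.12%

16.12%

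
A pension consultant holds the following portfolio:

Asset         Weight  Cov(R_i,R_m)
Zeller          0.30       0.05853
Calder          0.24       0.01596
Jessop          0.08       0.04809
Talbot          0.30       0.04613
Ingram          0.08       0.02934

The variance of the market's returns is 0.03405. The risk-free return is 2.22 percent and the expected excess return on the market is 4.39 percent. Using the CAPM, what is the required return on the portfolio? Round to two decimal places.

7.56%

β_Zeller = 0.05853 / 0.03405 = 1.7189
β_Calder = 0.01596 / 0.03405 = 0.4687
β_Jessop = 0.04809 / 0.03405 = 1.4123
β_Talbot = 0.04613 / 0.03405 = 1.3548
β_Ingram = 0.02934 / 0.03405 = 0.8617
β_P = Σ w_i β_i = 0.30×1.7189 + 0.24×0.4687 + 0.08×1.4123 + 0.30×1.3548 + 0.08×0.8617 = 1.2165
E(R_P) = R_f + β_P × MRP = 2.22% + 1.2165 × 4.39% = 7.56%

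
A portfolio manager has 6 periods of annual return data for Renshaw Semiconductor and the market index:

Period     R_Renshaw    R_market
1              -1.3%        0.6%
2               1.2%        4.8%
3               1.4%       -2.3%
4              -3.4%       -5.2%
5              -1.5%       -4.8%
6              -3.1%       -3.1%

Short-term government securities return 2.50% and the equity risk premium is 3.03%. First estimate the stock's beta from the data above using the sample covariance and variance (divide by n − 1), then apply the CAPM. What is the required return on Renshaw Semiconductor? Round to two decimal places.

Mean R_i = (-1.3 + 1.2 + 1.4 − 3.4 − 1.5 − 3.1) / 6 = -1.1167%
Mean R_m = (0.6 + 4.8 − 2.3 − 5.2 − 4.8 − 3.1) / 6 = -1.6667%
Σ(R_i − R̄_i)(R_m − R̄_m) = 25.0833  ⇒  Cov = 25.0833 / 5 = 5.0167
Σ(R_m − R̄_m)² = 71.7133  ⇒  Var(R_m) = 71.7133 / 5 = 14.3427
β = Cov / Var(R_m) = 5.0167 / 14.3427 = 0.3498
E(R) = R_f + β × MRP = 2.50% + 0.3498 × 3.03% = 3.56%

3.56%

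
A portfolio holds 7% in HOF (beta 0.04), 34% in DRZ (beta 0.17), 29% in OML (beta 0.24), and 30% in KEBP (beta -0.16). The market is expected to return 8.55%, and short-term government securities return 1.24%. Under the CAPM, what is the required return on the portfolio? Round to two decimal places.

1.84%

β_P = Σ w_i β_i = 0.07×0.04 + 0.34×0.17 + 0.29×0.24 + 0.30×-0.16 = 0.0822
MRP = 8.55% − 1.24% = 7.31%
E(R_P) = R_f + β_P × MRP = 1.24% + 0.0822 × 7.31% = 1.84%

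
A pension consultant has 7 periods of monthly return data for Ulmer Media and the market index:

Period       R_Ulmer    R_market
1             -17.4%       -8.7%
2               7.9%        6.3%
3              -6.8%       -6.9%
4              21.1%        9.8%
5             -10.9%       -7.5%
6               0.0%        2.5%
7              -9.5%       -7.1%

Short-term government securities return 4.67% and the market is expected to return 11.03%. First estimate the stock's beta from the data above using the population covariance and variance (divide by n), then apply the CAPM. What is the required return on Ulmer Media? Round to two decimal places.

Mean R_i = (-17.4 + 7.9 − 6.8 + 21.1 − 10.9 + 0.0 − 9.5) / 7 = -2.2286%
Mean R_m = (-8.7 + 6.3 − 6.9 + 9.8 − 7.5 + 2.5 − 7.1) / 7 = -1.6571%
Σ(R_i − R̄_i)(R_m − R̄_m) = 578.1986  ⇒  Cov = 578.1986 / 7 = 82.5998
Σ(R_m − R̄_m)² = 352.7171  ⇒  Var(R_m) = 352.7171 / 7 = 50.3882
β = Cov / Var(R_m) = 82.5998 / 50.3882 = 1.6393
MRP = 11.03% − 4.67% = 6.36%
E(R) = R_f + β × MRP = 4.67% + 1.6393 × 6.36% = 15.10%

15.10%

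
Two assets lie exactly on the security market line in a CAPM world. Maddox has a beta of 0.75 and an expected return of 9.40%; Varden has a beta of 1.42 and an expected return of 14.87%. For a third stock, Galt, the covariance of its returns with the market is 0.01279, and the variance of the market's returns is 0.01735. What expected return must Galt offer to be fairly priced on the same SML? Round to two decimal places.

9.30%

MRP = (14.87% − 9.40%) / (1.42 − 0.75) = 8.1642%
R_f = 9.40% − 0.75 × 8.1642% = 3.2769%
β_Galt = Cov / Var(R_m) = 0.01279 / 0.01735 = 0.7372
E(R_Galt) = R_f + β × MRP = 3.2769% + 0.7372 × 8.1642% = 9.30%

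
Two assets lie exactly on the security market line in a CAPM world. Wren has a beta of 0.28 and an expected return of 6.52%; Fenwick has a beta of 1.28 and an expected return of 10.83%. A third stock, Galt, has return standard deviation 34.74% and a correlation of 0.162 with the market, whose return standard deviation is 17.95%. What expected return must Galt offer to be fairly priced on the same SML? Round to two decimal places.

6.66%

MRP = (10.83% − 6.52%) / (1.28 − 0.28) = 4.3100%
R_f = 6.52% − 0.28 × 4.3100% = 5.3132%
β_Galt = ρ·σ_i/σ_m = 0.162 × 34.74 / 17.95 = 0.3135
E(R_Galt) = R_f + β × MRP = 5.3132% + 0.3135 × 4.3100% = 6.66%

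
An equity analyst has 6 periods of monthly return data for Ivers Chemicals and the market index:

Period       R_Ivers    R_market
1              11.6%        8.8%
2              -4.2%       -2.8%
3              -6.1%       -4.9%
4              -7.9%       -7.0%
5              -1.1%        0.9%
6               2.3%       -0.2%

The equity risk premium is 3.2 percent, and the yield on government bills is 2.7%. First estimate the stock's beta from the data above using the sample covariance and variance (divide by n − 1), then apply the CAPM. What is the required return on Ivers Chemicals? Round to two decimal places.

6.69%

Mean R_i = (11.6 − 4.2 − 6.1 − 7.9 − 1.1 + 2.3) / 6 = -0.9000%
Mean R_m = (8.8 − 2.8 − 4.9 − 7.0 + 0.9 − 0.2) / 6 = -0.8667%
Σ(R_i − R̄_i)(R_m − R̄_m) = 192.9000  ⇒  Cov = 192.9000 / 5 = 38.5800
Σ(R_m − R̄_m)² = 154.6333  ⇒  Var(R_m) = 154.6333 / 5 = 30.9267
β = Cov / Var(R_m) = 38.5800 / 30.9267 = 1.2475
E(R) = R_f + β × MRP = 2.7% + 1.2475 × 3.2% = 6.69%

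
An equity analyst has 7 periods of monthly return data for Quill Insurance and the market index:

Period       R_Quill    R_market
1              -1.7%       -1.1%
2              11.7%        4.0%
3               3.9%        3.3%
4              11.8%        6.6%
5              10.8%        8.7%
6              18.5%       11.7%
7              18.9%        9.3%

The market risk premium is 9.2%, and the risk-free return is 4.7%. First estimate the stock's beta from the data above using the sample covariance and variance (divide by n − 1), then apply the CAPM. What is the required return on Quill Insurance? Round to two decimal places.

19.14%

Mean R_i = (-1.7 + 11.7 + 3.9 + 11.8 + 10.8 + 18.5 + 18.9) / 7 = 10.5571%
Mean R_m = (-1.1 + 4.0 + 3.3 + 6.6 + 8.7 + 11.7 + 9.3) / 7 = 6.0714%
Σ(R_i − R̄_i)(R_m − R̄_m) = 176.9214  ⇒  Cov = 176.9214 / 6 = 29.4869
Σ(R_m − R̄_m)² = 112.6943  ⇒  Var(R_m) = 112.6943 / 6 = 18.7824
β = Cov / Var(R_m) = 29.4869 / 18.7824 = 1.5699
E(R) = R_f + β × MRP = 4.7% + 1.5699 × 9.2% = 19.14%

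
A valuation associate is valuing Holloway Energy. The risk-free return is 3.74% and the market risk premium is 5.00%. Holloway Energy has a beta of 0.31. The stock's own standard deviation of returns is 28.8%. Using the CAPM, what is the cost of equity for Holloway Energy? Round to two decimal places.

5.29%

E(R) = R_f + β × MRP = 3.74% + 0.31 × 5.00% = 5.29%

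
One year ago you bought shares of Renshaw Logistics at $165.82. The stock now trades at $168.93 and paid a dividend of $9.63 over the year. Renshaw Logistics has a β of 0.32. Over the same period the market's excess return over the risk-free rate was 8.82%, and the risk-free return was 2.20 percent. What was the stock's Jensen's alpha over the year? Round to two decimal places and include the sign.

+2.66%

Realised HPR = (P1 + D1 − P0) / P0 = (168.93 + 9.63 − 165.82) / 165.82 = 12.74 / 165.82 = 7.6830%
CAPM required = R_f + β·MRP = 2.20% + 0.32 × 8.82% = 5.0224%
α = realised − required = 7.6830% − 5.0224% = +2.66%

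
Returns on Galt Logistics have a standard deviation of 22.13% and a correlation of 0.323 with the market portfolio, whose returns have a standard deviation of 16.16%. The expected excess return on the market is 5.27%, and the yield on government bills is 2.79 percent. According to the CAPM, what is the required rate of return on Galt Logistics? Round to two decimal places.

5.12%

β = ρ × σ_i / σ_m = 0.323 × 22.13% / 16.16% = 0.4423
E(R) = 2.79% + 0.4423 × 5.27% = 5.12%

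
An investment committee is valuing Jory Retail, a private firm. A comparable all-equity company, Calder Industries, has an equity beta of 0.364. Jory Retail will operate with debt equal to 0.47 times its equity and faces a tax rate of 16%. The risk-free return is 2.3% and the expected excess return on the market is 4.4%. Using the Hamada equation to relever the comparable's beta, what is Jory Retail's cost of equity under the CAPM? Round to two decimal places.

4.53%

β_L = β_U × [1 + (1 − t)(D/E)] = 0.364 × [1 + (1 − 0.16) × 0.47]
    = 0.364 × [1 + 0.84 × 0.47] = 0.364 × 1.3948 = 0.5077
E(R) = R_f + β_L × MRP = 2.3% + 0.5077 × 4.4% = 4.53%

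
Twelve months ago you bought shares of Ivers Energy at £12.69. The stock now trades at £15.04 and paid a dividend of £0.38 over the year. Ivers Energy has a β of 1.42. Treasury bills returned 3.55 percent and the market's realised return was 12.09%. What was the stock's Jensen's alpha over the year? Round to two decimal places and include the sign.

Realised HPR = (P1 + D1 − P0) / P0 = (15.04 + 0.38 − 12.69) / 12.69 = 2.73 / 12.69 = 21.5130%
MRP = 12.09% − 3.55% = 8.54%
CAPM required = R_f + β·MRP = 3.55% + 1.42 × 8.54% = 15.6768%
α = realised − required = 21.5130% − 15.6768% = +5.84%

+5.84%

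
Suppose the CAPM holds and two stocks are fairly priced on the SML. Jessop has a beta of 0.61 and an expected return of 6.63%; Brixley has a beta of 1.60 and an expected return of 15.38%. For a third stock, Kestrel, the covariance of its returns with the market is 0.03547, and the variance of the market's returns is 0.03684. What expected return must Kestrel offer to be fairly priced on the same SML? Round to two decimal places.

MRP = (15.38% − 6.63%) / (1.60 − 0.61) = 8.8384%
R_f = 6.63% − 0.61 × 8.8384% = 1.2386%
β_Kestrel = Cov / Var(R_m) = 0.03547 / 0.03684 = 0.9628
E(R_Kestrel) = R_f + β × MRP = 1.2386% + 0.9628 × 8.8384% = 9.75%

9.75%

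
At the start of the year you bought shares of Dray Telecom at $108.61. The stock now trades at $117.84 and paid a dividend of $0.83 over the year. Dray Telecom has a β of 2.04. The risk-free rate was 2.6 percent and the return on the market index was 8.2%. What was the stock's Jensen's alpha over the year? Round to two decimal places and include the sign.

Realised HPR = (P1 + D1 − P0) / P0 = (117.84 + 0.83 − 108.61) / 108.61 = 10.06 / 108.61 = 9.2625%
MRP = 8.2% − 2.6% = 5.60%
CAPM required = R_f + β·MRP = 2.6% + 2.04 × 5.6% = 14.0240%
α = realised − required = 9.2625% − 14.0240% = -4.76%

-4.76%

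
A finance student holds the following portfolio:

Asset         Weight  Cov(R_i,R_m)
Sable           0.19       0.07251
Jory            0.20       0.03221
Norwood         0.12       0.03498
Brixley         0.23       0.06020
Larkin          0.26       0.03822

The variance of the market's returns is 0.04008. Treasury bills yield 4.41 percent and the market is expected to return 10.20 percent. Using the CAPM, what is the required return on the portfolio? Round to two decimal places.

11.37%

β_Sable = 0.07251 / 0.04008 = 1.8091
β_Jory = 0.03221 / 0.04008 = 0.8036
β_Norwood = 0.03498 / 0.04008 = 0.8728
β_Brixley = 0.06020 / 0.04008 = 1.5020
β_Larkin = 0.03822 / 0.04008 = 0.9536
β_P = Σ w_i β_i = 0.19×1.8091 + 0.20×0.8036 + 0.12×0.8728 + 0.23×1.5020 + 0.26×0.9536 = 1.2026
MRP = 10.20% − 4.41% = 5.79%
E(R_P) = R_f + β_P × MRP = 4.41% + 1.2026 × 5.79% = 11.37%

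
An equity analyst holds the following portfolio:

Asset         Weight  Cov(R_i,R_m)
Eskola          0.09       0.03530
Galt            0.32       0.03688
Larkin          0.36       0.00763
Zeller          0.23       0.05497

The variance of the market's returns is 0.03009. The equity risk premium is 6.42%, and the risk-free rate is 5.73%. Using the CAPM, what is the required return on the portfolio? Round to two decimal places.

β_Eskola = 0.03530 / 0.03009 = 1.1731
β_Galt = 0.03688 / 0.03009 = 1.2257
β_Larkin = 0.00763 / 0.03009 = 0.2536
β_Zeller = 0.05497 / 0.03009 = 1.8269
β_P = Σ w_i β_i = 0.09×1.1731 + 0.32×1.2257 + 0.36×0.2536 + 0.23×1.8269 = 1.0093
E(R_P) = R_f + β_P × MRP = 5.73% + 1.0093 × 6.42% = 12.21%

12.21%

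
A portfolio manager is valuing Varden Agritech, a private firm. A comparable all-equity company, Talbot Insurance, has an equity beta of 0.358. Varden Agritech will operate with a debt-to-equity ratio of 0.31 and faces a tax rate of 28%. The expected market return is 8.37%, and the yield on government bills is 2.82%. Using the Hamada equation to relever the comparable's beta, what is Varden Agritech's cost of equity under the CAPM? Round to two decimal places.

β_L = β_U × [1 + (1 − t)(D/E)] = 0.358 × [1 + (1 − 0.28) × 0.31]
    = 0.358 × [1 + 0.72 × 0.31] = 0.358 × 1.2232 = 0.4379
MRP = 8.37% − 2.82% = 5.55%
E(R) = R_f + β_L × MRP = 2.82% + 0.4379 × 5.55% = 5.25%

5.25%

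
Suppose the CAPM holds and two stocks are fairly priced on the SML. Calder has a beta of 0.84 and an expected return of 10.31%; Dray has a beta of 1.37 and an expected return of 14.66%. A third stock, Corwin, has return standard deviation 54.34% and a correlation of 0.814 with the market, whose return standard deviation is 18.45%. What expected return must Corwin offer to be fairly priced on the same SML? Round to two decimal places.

MRP = (14.66% − 10.31%) / (1.37 − 0.84) = 8.2075%
R_f = 10.31% − 0.84 × 8.2075% = 3.4157%
β_Corwin = ρ·σ_i/σ_m = 0.814 × 54.34 / 18.45 = 2.3974
E(R_Corwin) = R_f + β × MRP = 3.4157% + 2.3974 × 8.2075% = 23.09%

23.09%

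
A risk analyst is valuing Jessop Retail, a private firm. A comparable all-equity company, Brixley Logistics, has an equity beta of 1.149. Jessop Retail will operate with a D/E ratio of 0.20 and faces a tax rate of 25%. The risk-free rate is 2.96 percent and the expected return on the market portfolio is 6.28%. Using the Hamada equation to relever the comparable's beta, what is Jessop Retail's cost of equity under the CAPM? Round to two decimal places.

7.35%

β_L = β_U × [1 + (1 − t)(D/E)] = 1.149 × [1 + (1 − 0.25) × 0.20]
    = 1.149 × [1 + 0.75 × 0.20] = 1.149 × 1.1500 = 1.3214
MRP = 6.28% − 2.96% = 3.32%
E(R) = R_f + β_L × MRP = 2.96% + 1.3214 × 3.32% = 7.35%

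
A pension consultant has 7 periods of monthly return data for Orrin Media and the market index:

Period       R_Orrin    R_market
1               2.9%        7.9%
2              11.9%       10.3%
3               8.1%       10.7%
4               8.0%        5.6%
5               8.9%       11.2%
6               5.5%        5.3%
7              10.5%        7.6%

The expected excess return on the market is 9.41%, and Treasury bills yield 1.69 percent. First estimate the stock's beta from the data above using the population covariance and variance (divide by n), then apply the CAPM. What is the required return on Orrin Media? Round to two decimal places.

6.64%

Mean R_i = (2.9 + 11.9 + 8.1 + 8.0 + 8.9 + 5.5 + 10.5) / 7 = 7.9714%
Mean R_m = (7.9 + 10.3 + 10.7 + 5.6 + 11.2 + 5.3 + 7.6) / 7 = 8.3714%
Σ(R_i − R̄_i)(R_m − R̄_m) = 18.4543  ⇒  Cov = 18.4543 / 7 = 2.6363
Σ(R_m − R̄_m)² = 35.0743  ⇒  Var(R_m) = 35.0743 / 7 = 5.0106
β = Cov / Var(R_m) = 2.6363 / 5.0106 = 0.5261
E(R) = R_f + β × MRP = 1.69% + 0.5261 × 9.41% = 6.64%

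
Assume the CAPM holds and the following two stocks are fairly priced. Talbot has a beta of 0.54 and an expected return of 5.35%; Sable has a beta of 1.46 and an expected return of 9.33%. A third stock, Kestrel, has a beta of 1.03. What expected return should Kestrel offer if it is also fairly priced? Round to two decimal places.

MRP (SML slope) = (9.33% − 5.35%) / (1.46 − 0.54) = 3.98% / 0.92 = 4.3261%
R_f (intercept) = 5.35% − 0.54 × 4.3261% = 3.0139%
E(R_Kestrel) = R_f + β × MRP = 3.0139% + 1.03 × 4.3261% = 7.47%

7.47%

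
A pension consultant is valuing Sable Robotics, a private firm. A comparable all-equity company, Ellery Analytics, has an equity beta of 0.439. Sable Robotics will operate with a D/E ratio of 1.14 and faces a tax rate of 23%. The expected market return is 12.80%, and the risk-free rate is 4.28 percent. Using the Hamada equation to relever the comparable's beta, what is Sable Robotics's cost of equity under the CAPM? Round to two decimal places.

β_L = β_U × [1 + (1 − t)(D/E)] = 0.439 × [1 + (1 − 0.23) × 1.14]
    = 0.439 × [1 + 0.77 × 1.14] = 0.439 × 1.8778 = 0.8244
MRP = 12.80% − 4.28% = 8.52%
E(R) = R_f + β_L × MRP = 4.28% + 0.8244 × 8.52% = 11.30%

11.30%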